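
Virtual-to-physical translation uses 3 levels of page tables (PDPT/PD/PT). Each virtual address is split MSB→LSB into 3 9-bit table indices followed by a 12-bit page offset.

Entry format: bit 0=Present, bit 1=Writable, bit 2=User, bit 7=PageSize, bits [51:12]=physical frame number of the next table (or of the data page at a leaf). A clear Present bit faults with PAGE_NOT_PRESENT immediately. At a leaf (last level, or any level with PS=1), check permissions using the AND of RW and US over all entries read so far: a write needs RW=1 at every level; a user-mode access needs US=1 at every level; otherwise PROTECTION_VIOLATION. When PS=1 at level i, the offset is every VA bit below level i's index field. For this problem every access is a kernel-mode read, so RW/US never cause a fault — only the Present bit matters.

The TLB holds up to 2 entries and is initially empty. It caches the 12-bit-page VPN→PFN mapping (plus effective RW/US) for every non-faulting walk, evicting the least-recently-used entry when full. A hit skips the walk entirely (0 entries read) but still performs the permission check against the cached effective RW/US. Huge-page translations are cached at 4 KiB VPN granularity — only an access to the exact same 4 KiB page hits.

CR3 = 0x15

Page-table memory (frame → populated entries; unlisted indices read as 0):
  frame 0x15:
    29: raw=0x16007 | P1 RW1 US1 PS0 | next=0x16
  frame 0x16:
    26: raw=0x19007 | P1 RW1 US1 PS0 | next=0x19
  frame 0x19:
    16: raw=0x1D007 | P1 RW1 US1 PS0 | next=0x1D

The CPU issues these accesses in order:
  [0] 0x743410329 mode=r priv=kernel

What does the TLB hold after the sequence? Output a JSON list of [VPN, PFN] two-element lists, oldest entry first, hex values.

Per-access translation:
#0 VA=0x743410329 (r,kernel):
  lvl0: tbl 0x15, slot 29 ⇒ 0x16007 (P1/RW1/US1/PS0)
  lvl1: tbl 0x16, slot 26 ⇒ 0x19007 (P1/RW1/US1/PS0)
  lvl2: tbl 0x19, slot 16 ⇒ 0x1D007 (P1/RW1/US1/PS0)
  ⇒ phys 0x1D329  [3 reads]

TLB: [["0x743410", "0x1D"]]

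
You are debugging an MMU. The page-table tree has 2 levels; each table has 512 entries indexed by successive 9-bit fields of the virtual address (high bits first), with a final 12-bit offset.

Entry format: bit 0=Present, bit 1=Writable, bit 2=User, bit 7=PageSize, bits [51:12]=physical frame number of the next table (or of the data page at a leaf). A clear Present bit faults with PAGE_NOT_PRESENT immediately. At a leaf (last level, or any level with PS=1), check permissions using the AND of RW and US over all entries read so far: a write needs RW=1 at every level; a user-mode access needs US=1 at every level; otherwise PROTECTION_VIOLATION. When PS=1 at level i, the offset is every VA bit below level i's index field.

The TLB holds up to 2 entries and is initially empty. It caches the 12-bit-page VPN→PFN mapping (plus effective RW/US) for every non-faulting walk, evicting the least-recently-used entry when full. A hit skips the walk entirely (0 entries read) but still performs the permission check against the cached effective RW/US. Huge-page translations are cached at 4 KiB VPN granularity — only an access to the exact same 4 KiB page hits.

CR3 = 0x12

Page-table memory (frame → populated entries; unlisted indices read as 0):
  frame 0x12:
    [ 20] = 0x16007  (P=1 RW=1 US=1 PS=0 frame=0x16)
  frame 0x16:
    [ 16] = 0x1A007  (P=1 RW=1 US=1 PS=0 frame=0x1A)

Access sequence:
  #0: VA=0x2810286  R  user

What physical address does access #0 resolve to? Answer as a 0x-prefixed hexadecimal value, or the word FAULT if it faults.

Per-access translation:
#0 VA=0x2810286 (r,user):
  L0 @0x12[20] → 0x16007  P=1,RW=1,US=1,PS=0
  L1 @0x16[16] → 0x1A007  P=1,RW=1,US=1,PS=0
  → PA=0x1A286  (2 entries read)

Access #0 PA: 0x1A286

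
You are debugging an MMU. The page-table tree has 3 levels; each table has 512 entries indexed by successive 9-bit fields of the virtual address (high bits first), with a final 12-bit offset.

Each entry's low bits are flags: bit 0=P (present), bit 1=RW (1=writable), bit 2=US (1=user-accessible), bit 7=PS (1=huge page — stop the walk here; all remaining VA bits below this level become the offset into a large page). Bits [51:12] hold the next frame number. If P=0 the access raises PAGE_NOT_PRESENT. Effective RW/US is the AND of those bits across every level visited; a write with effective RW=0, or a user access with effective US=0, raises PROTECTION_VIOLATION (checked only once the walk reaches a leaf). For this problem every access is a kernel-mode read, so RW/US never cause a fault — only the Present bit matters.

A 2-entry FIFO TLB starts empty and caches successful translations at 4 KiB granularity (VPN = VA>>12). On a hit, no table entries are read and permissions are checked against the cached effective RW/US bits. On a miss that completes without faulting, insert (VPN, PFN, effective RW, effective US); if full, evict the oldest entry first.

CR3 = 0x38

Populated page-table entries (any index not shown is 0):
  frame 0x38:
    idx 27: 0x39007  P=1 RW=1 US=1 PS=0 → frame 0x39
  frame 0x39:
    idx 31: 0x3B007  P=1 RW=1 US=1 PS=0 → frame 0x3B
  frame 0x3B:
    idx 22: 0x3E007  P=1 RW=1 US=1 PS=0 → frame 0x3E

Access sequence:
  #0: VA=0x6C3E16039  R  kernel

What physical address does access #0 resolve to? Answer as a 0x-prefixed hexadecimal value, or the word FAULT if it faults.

Trace:
#0 VA=0x6C3E16039 (r,kernel):
  [0] read 0x38 idx=27: raw=0x39007 flags P=1 W=1 U=1 S=0
  [1] read 0x39 idx=31: raw=0x3B007 flags P=1 W=1 U=1 S=0
  [2] read 0x3B idx=22: raw=0x3E007 flags P=1 W=1 U=1 S=0
  → PA=0x3E039  (3 entries read)

Access #0 PA: 0x3E039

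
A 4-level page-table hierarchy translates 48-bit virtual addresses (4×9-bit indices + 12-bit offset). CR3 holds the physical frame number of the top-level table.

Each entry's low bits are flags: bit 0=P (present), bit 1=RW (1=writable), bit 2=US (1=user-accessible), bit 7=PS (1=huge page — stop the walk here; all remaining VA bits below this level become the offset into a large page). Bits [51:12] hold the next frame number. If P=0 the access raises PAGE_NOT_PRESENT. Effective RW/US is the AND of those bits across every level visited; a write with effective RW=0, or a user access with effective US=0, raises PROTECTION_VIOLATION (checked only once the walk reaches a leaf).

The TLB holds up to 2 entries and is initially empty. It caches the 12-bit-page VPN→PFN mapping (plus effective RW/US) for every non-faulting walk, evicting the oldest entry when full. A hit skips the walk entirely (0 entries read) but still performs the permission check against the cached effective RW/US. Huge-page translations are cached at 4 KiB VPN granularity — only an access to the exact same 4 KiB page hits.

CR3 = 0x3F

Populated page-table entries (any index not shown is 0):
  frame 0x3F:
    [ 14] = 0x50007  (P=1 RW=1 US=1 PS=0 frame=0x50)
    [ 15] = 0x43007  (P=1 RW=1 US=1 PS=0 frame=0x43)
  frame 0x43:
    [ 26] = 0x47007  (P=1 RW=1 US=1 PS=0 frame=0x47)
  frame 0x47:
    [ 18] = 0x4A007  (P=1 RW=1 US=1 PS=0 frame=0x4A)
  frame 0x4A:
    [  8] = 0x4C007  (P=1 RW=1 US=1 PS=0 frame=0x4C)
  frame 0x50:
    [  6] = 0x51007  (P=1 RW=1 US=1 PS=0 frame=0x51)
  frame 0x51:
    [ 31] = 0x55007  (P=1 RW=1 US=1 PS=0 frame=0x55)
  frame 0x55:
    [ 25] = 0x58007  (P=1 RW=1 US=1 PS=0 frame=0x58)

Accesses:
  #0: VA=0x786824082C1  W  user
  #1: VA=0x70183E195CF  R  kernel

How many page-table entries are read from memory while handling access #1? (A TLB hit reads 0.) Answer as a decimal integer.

Trace:
#0 VA=0x786824082C1 (w,user):
  L0 @0x3F[15] → 0x43007  P=1,RW=1,US=1,PS=0
  L1 @0x43[26] → 0x47007  P=1,RW=1,US=1,PS=0
  L2 @0x47[18] → 0x4A007  P=1,RW=1,US=1,PS=0
  L3 @0x4A[8] → 0x4C007  P=1,RW=1,US=1,PS=0
  → PA=0x4C2C1  (4 entries read)
#1 VA=0x70183E195CF (r,kernel):
  L0 @0x3F[14] → 0x50007  P=1,RW=1,US=1,PS=0
  L1 @0x50[6] → 0x51007  P=1,RW=1,US=1,PS=0
  L2 @0x51[31] → 0x55007  P=1,RW=1,US=1,PS=0
  L3 @0x55[25] → 0x58007  P=1,RW=1,US=1,PS=0
  → PA=0x585CF  (4 entries read)

Entries read for #1: 4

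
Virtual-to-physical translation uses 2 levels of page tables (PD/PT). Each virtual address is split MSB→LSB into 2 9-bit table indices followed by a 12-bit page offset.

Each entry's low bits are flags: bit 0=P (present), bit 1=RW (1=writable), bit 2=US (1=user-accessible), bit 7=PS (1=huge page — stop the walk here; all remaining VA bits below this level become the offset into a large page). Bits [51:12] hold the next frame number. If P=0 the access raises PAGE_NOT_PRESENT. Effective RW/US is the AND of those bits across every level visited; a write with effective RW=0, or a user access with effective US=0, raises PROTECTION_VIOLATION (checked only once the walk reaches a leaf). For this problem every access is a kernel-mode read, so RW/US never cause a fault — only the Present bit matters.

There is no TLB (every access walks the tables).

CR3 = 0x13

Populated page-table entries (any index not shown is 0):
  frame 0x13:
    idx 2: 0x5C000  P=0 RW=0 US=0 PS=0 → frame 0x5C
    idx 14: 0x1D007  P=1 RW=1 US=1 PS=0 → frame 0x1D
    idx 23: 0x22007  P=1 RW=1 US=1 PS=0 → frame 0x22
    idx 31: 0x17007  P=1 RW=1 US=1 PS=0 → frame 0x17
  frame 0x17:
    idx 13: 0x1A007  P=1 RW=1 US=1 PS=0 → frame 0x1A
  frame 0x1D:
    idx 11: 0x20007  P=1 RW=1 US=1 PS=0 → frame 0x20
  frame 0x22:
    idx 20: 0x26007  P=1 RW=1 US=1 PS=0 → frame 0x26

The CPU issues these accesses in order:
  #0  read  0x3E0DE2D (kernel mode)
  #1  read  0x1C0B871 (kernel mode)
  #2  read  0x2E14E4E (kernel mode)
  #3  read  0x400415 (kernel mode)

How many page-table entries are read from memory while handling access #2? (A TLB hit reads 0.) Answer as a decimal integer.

Per-access translation:
#0 VA=0x3E0DE2D (r,kernel):
  lvl0: tbl 0x13, slot 31 ⇒ 0x17007 (P1/RW1/US1/PS0)
  lvl1: tbl 0x17, slot 13 ⇒ 0x1A007 (P1/RW1/US1/PS0)
  ✓ 0x1AE2D  — 2 lookups
#1 VA=0x1C0B871 (r,kernel):
  lvl0: tbl 0x13, slot 14 ⇒ 0x1D007 (P1/RW1/US1/PS0)
  lvl1: tbl 0x1D, slot 11 ⇒ 0x20007 (P1/RW1/US1/PS0)
  ✓ 0x20871  — 2 lookups
#2 VA=0x2E14E4E (r,kernel):
  lvl0: tbl 0x13, slot 23 ⇒ 0x22007 (P1/RW1/US1/PS0)
  lvl1: tbl 0x22, slot 20 ⇒ 0x26007 (P1/RW1/US1/PS0)
  ✓ 0x26E4E  — 2 lookups
#3 VA=0x400415 (r,kernel):
  lvl0: tbl 0x13, slot 2 ⇒ 0x5C000 (P0/RW0/US0/PS0)
  → PAGE_NOT_PRESENT  (1 entries read)

Entries read for #2: 2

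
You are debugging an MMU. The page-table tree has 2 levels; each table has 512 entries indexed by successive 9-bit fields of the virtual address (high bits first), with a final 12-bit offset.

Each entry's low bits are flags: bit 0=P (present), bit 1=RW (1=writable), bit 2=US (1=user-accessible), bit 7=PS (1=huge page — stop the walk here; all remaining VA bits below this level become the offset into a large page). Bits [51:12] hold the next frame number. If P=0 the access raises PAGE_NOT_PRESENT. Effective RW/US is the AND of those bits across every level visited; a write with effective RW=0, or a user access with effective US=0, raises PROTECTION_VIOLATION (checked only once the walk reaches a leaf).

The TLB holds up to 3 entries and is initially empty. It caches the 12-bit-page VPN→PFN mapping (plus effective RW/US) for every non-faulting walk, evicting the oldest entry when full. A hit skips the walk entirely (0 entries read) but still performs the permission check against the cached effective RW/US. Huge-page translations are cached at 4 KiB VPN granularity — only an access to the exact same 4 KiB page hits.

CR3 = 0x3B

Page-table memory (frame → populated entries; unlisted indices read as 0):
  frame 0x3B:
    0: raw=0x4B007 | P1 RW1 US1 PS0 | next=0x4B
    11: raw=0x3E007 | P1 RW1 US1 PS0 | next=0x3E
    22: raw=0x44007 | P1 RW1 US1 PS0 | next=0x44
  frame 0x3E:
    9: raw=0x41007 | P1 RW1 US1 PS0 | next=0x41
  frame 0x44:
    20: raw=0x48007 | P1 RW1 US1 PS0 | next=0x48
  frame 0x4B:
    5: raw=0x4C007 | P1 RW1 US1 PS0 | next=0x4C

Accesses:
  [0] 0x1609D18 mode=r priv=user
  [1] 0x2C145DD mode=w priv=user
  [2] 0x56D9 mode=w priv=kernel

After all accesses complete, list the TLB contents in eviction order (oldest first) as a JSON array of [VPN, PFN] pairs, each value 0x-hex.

Walk each access:
#0 VA=0x1609D18 (r,user):
  L0: frame=0x3B idx=11 entry=0x3E007 [P=1 RW=1 US=1 PS=0]
  L1: frame=0x3E idx=9 entry=0x41007 [P=1 RW=1 US=1 PS=0]
  → PA=0x41D18  (2 entries read)
#1 VA=0x2C145DD (w,user):
  L0: frame=0x3B idx=22 entry=0x44007 [P=1 RW=1 US=1 PS=0]
  L1: frame=0x44 idx=20 entry=0x48007 [P=1 RW=1 US=1 PS=0]
  → PA=0x485DD  (2 entries read)
#2 VA=0x56D9 (w,kernel):
  L0: frame=0x3B idx=0 entry=0x4B007 [P=1 RW=1 US=1 PS=0]
  L1: frame=0x4B idx=5 entry=0x4C007 [P=1 RW=1 US=1 PS=0]
  → PA=0x4C6D9  (2 entries read)

TLB: [["0x1609", "0x41"], ["0x2C14", "0x48"], ["0x5", "0x4C"]]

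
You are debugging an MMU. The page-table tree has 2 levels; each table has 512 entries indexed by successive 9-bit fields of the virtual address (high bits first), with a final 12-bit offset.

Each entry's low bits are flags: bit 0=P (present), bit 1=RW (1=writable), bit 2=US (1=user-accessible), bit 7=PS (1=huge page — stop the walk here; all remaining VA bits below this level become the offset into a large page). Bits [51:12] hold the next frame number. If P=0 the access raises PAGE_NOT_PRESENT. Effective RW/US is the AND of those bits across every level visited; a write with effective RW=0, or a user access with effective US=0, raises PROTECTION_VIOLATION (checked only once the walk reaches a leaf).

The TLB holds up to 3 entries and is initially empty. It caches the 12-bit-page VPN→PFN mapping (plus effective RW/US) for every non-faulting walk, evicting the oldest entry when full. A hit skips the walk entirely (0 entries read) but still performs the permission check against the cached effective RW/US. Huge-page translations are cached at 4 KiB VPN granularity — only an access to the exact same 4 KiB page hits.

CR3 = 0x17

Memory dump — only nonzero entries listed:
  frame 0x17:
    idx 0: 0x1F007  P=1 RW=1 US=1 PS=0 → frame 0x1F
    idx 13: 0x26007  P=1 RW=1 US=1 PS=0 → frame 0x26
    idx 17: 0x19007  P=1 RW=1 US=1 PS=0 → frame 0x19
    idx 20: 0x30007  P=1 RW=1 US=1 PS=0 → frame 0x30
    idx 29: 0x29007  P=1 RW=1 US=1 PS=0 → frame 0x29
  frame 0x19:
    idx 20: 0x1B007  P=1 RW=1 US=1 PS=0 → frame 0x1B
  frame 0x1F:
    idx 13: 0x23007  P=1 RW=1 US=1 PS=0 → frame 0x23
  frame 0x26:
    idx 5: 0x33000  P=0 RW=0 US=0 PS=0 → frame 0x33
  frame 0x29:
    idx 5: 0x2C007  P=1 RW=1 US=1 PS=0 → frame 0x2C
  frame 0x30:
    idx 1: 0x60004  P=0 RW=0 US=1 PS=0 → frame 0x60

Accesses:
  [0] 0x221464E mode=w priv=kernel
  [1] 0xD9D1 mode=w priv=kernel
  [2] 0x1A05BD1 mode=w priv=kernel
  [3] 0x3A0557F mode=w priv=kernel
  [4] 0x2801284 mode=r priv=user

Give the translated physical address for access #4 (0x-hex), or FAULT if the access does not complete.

Per-access translation:
#0 VA=0x221464E (w,kernel):
  L0 @0x17[17] → 0x19007  P=1,RW=1,US=1,PS=0
  L1 @0x19[20] → 0x1B007  P=1,RW=1,US=1,PS=0
  ✓ 0x1B64E  — 2 lookups
#1 VA=0xD9D1 (w,kernel):
  L0 @0x17[0] → 0x1F007  P=1,RW=1,US=1,PS=0
  L1 @0x1F[13] → 0x23007  P=1,RW=1,US=1,PS=0
  ✓ 0x239D1  — 2 lookups
#2 VA=0x1A05BD1 (w,kernel):
  L0 @0x17[13] → 0x26007  P=1,RW=1,US=1,PS=0
  L1 @0x26[5] → 0x33000  P=0,RW=0,US=0,PS=0
  ⇒ fault: PAGE_NOT_PRESENT  — 2 lookups
#3 VA=0x3A0557F (w,kernel):
  L0 @0x17[29] → 0x29007  P=1,RW=1,US=1,PS=0
  L1 @0x29[5] → 0x2C007  P=1,RW=1,US=1,PS=0
  ✓ 0x2C57F  — 2 lookups
#4 VA=0x2801284 (r,user):
  L0 @0x17[20] → 0x30007  P=1,RW=1,US=1,PS=0
  L1 @0x30[1] → 0x60004  P=0,RW=0,US=1,PS=0
  ⇒ fault: PAGE_NOT_PRESENT  — 2 lookups

Access #4 PA: FAULT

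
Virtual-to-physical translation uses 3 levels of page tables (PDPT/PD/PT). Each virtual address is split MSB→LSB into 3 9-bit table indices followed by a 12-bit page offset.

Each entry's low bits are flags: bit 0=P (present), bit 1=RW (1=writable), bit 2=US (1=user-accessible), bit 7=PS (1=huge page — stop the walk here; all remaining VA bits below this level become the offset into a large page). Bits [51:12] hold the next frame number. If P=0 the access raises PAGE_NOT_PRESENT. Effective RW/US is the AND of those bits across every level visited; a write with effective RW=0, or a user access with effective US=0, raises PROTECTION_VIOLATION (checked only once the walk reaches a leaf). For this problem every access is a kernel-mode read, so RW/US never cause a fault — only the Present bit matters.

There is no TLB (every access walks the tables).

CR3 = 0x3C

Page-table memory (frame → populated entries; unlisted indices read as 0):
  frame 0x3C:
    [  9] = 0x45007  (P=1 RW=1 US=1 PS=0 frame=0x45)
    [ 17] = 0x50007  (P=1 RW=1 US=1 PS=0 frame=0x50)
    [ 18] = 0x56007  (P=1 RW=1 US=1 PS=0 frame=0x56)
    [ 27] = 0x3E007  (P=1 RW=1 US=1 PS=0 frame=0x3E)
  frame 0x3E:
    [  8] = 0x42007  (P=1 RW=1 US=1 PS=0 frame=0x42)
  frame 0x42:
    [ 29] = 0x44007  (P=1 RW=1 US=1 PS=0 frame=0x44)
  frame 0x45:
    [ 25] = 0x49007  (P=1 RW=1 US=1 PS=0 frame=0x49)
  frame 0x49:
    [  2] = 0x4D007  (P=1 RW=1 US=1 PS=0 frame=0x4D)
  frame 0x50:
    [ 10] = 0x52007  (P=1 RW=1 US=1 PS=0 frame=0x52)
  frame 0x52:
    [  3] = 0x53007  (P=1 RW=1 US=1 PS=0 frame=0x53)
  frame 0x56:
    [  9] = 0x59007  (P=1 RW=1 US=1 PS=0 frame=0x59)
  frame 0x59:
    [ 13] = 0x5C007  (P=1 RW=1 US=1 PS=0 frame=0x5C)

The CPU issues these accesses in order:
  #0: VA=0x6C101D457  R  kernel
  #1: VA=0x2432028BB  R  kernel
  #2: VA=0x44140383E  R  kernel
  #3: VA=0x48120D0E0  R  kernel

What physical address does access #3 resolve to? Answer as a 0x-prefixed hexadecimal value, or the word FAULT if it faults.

Walk each access:
#0 VA=0x6C101D457 (r,kernel):
  lvl0: tbl 0x3C, slot 27 ⇒ 0x3E007 (P1/RW1/US1/PS0)
  lvl1: tbl 0x3E, slot 8 ⇒ 0x42007 (P1/RW1/US1/PS0)
  lvl2: tbl 0x42, slot 29 ⇒ 0x44007 (P1/RW1/US1/PS0)
  ⇒ phys 0x44457  [3 reads]
#1 VA=0x2432028BB (r,kernel):
  lvl0: tbl 0x3C, slot 9 ⇒ 0x45007 (P1/RW1/US1/PS0)
  lvl1: tbl 0x45, slot 25 ⇒ 0x49007 (P1/RW1/US1/PS0)
  lvl2: tbl 0x49, slot 2 ⇒ 0x4D007 (P1/RW1/US1/PS0)
  ⇒ phys 0x4D8BB  [3 reads]
#2 VA=0x44140383E (r,kernel):
  lvl0: tbl 0x3C, slot 17 ⇒ 0x50007 (P1/RW1/US1/PS0)
  lvl1: tbl 0x50, slot 10 ⇒ 0x52007 (P1/RW1/US1/PS0)
  lvl2: tbl 0x52, slot 3 ⇒ 0x53007 (P1/RW1/US1/PS0)
  ⇒ phys 0x5383E  [3 reads]
#3 VA=0x48120D0E0 (r,kernel):
  lvl0: tbl 0x3C, slot 18 ⇒ 0x56007 (P1/RW1/US1/PS0)
  lvl1: tbl 0x56, slot 9 ⇒ 0x59007 (P1/RW1/US1/PS0)
  lvl2: tbl 0x59, slot 13 ⇒ 0x5C007 (P1/RW1/US1/PS0)
  ⇒ phys 0x5C0E0  [3 reads]

Access #3 PA: 0x5C0E0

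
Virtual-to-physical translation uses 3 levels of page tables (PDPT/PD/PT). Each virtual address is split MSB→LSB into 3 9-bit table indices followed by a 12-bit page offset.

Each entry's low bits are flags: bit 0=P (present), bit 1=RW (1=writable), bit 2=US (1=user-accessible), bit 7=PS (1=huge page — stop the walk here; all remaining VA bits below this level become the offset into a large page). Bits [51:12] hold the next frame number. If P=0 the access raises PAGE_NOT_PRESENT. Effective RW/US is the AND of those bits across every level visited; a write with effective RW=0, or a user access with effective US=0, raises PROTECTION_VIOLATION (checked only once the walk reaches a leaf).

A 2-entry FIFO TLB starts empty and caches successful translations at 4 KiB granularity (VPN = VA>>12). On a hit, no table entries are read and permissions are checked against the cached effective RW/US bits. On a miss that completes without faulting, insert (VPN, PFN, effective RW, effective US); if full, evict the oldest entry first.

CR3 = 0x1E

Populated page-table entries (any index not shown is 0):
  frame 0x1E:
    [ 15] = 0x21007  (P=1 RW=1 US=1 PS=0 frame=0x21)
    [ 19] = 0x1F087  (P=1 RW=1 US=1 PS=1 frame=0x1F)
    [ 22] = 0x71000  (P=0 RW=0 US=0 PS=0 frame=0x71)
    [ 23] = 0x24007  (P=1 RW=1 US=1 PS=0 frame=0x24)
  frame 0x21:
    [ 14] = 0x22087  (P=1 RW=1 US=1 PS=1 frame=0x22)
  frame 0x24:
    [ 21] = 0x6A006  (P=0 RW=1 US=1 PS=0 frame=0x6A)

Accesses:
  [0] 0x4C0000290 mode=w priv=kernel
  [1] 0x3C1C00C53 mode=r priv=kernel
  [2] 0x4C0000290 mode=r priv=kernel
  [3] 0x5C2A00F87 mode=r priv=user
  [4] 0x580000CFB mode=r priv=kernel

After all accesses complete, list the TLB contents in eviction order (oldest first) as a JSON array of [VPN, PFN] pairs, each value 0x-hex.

Trace:
#0 VA=0x4C0000290 (w,kernel):
  L0 @0x1E[19] → 0x1F087  P=1,RW=1,US=1,PS=1
  ✓ 0x1F290 (huge @L0)  — 1 lookups
#1 VA=0x3C1C00C53 (r,kernel):
  L0 @0x1E[15] → 0x21007  P=1,RW=1,US=1,PS=0
  L1 @0x21[14] → 0x22087  P=1,RW=1,US=1,PS=1
  ✓ 0x22C53 (huge @L1)  — 2 lookups
#2 VA=0x4C0000290 (r,kernel):
  TLB hit vpn=0x4C0000 → PA=0x1F290
#3 VA=0x5C2A00F87 (r,user):
  L0 @0x1E[23] → 0x24007  P=1,RW=1,US=1,PS=0
  L1 @0x24[21] → 0x6A006  P=0,RW=1,US=1,PS=0
  ⇒ fault: PAGE_NOT_PRESENT  — 2 lookups
#4 VA=0x580000CFB (r,kernel):
  L0 @0x1E[22] → 0x71000  P=0,RW=0,US=0,PS=0
  ⇒ fault: PAGE_NOT_PRESENT  — 1 lookups

TLB: [["0x4C0000", "0x1F"], ["0x3C1C00", "0x22"]]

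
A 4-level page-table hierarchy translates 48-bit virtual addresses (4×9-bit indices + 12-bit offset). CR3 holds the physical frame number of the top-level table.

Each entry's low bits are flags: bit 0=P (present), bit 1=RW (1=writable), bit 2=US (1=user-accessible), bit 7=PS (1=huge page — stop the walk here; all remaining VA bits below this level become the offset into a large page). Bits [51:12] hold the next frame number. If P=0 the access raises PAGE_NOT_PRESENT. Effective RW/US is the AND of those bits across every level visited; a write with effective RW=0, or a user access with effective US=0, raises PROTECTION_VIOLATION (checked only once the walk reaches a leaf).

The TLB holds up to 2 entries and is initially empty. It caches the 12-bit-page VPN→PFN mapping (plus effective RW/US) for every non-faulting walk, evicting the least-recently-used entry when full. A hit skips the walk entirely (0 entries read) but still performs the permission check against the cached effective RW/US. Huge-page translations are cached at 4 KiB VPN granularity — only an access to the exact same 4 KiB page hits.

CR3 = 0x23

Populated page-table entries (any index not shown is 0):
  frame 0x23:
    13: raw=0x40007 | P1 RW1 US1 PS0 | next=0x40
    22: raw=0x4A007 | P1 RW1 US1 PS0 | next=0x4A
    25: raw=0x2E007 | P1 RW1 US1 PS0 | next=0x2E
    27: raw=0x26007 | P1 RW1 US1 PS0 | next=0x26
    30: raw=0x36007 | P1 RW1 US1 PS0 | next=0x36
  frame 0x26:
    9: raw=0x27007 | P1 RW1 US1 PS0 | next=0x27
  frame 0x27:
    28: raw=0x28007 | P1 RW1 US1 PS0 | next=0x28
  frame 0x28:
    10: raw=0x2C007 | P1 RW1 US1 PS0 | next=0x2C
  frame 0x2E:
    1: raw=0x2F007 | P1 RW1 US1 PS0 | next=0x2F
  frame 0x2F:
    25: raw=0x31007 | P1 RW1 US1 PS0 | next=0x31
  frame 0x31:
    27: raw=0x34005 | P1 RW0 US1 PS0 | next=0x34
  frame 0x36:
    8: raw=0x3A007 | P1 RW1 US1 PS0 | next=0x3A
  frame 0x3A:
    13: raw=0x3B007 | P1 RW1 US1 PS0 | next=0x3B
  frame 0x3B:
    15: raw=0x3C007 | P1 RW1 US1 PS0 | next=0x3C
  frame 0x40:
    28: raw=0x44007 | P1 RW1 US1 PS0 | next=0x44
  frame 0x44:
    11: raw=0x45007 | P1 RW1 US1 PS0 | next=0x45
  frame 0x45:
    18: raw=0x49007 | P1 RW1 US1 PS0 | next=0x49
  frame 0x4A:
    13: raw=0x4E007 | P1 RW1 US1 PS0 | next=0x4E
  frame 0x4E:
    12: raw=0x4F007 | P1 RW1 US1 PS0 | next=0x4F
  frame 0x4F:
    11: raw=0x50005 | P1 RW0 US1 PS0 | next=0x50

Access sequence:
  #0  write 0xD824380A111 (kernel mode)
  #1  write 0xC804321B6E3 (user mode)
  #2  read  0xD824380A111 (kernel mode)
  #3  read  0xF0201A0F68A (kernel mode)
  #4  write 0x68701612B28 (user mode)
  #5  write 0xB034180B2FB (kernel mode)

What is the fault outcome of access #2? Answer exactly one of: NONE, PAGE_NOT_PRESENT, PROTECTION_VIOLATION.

Per-access translation:
#0 VA=0xD824380A111 (w,kernel):
  [0] read 0x23 idx=27: raw=0x26007 flags P=1 W=1 U=1 S=0
  [1] read 0x26 idx=9: raw=0x27007 flags P=1 W=1 U=1 S=0
  [2] read 0x27 idx=28: raw=0x28007 flags P=1 W=1 U=1 S=0
  [3] read 0x28 idx=10: raw=0x2C007 flags P=1 W=1 U=1 S=0
  → PA=0x2C111  (4 entries read)
#1 VA=0xC804321B6E3 (w,user):
  [0] read 0x23 idx=25: raw=0x2E007 flags P=1 W=1 U=1 S=0
  [1] read 0x2E idx=1: raw=0x2F007 flags P=1 W=1 U=1 S=0
  [2] read 0x2F idx=25: raw=0x31007 flags P=1 W=1 U=1 S=0
  [3] read 0x31 idx=27: raw=0x34005 flags P=1 W=0 U=1 S=0
  → PROTECTION_VIOLATION  (4 entries read)
#2 VA=0xD824380A111 (r,kernel):
  TLB hit vpn=0xD824380A → PA=0x2C111
#3 VA=0xF0201A0F68A (r,kernel):
  [0] read 0x23 idx=30: raw=0x36007 flags P=1 W=1 U=1 S=0
  [1] read 0x36 idx=8: raw=0x3A007 flags P=1 W=1 U=1 S=0
  [2] read 0x3A idx=13: raw=0x3B007 flags P=1 W=1 U=1 S=0
  [3] read 0x3B idx=15: raw=0x3C007 flags P=1 W=1 U=1 S=0
  → PA=0x3C68A  (4 entries read)
#4 VA=0x68701612B28 (w,user):
  [0] read 0x23 idx=13: raw=0x40007 flags P=1 W=1 U=1 S=0
  [1] read 0x40 idx=28: raw=0x44007 flags P=1 W=1 U=1 S=0
  [2] read 0x44 idx=11: raw=0x45007 flags P=1 W=1 U=1 S=0
  [3] read 0x45 idx=18: raw=0x49007 flags P=1 W=1 U=1 S=0
  → PA=0x49B28  (4 entries read)
#5 VA=0xB034180B2FB (w,kernel):
  [0] read 0x23 idx=22: raw=0x4A007 flags P=1 W=1 U=1 S=0
  [1] read 0x4A idx=13: raw=0x4E007 flags P=1 W=1 U=1 S=0
  [2] read 0x4E idx=12: raw=0x4F007 flags P=1 W=1 U=1 S=0
  [3] read 0x4F idx=11: raw=0x50005 flags P=1 W=0 U=1 S=0
  → PROTECTION_VIOLATION  (4 entries read)

Access #2 fault: NONE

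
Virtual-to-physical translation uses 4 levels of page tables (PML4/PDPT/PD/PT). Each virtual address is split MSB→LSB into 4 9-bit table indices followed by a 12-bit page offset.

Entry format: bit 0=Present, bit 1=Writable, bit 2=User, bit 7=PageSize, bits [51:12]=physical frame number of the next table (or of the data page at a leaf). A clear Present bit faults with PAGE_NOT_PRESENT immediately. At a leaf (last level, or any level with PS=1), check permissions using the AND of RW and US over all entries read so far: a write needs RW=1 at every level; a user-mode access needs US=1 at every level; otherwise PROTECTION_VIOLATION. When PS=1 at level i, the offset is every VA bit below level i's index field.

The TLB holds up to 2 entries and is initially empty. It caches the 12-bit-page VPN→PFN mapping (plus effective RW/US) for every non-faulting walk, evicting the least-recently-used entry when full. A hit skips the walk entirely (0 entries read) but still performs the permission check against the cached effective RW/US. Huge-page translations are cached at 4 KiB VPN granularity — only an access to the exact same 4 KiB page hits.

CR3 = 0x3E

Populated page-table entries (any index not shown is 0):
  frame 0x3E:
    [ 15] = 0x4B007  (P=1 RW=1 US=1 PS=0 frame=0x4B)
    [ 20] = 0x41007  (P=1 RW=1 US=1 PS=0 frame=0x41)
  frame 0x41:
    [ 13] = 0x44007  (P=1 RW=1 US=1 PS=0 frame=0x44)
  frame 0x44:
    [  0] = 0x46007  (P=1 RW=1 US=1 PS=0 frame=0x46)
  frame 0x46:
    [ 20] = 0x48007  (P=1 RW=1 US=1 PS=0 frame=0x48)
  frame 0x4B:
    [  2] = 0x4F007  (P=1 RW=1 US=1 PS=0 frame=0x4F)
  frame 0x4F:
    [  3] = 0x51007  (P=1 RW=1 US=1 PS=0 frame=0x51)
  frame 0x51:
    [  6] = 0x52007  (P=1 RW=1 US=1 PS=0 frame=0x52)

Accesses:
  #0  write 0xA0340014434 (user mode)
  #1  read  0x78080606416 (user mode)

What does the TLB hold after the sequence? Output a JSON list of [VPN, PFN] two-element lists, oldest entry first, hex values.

Per-access translation:
#0 VA=0xA0340014434 (w,user):
  L0 @0x3E[20] → 0x41007  P=1,RW=1,US=1,PS=0
  L1 @0x41[13] → 0x44007  P=1,RW=1,US=1,PS=0
  L2 @0x44[0] → 0x46007  P=1,RW=1,US=1,PS=0
  L3 @0x46[20] → 0x48007  P=1,RW=1,US=1,PS=0
  ⇒ phys 0x48434  [4 reads]
#1 VA=0x78080606416 (r,user):
  L0 @0x3E[15] → 0x4B007  P=1,RW=1,US=1,PS=0
  L1 @0x4B[2] → 0x4F007  P=1,RW=1,US=1,PS=0
  L2 @0x4F[3] → 0x51007  P=1,RW=1,US=1,PS=0
  L3 @0x51[6] → 0x52007  P=1,RW=1,US=1,PS=0
  ⇒ phys 0x52416  [4 reads]

TLB: [["0xA0340014", "0x48"], ["0x78080606", "0x52"]]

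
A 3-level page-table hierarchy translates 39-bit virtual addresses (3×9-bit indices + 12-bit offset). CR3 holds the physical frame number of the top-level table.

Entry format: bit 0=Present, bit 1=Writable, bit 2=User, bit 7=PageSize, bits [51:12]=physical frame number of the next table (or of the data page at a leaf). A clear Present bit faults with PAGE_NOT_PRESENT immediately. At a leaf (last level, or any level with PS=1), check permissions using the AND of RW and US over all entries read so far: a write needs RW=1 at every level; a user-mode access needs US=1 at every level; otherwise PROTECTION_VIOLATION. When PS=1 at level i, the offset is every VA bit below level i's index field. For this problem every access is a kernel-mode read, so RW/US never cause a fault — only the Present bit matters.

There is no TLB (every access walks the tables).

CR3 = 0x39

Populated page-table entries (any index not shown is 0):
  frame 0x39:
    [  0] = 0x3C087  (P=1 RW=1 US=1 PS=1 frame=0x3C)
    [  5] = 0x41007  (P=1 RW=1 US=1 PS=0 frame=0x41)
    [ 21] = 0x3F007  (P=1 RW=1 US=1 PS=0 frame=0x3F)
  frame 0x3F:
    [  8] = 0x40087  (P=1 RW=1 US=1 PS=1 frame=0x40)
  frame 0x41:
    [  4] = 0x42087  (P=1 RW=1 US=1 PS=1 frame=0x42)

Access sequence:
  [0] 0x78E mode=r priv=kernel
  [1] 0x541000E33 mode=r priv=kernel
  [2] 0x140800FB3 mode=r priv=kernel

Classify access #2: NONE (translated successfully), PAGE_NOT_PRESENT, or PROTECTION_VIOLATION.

Walk each access:
#0 VA=0x78E (r,kernel):
  L0: frame=0x39 idx=0 entry=0x3C087 [P=1 RW=1 US=1 PS=1]
  ⇒ phys 0x3C78E (huge @L0)  [1 reads]
#1 VA=0x541000E33 (r,kernel):
  L0: frame=0x39 idx=21 entry=0x3F007 [P=1 RW=1 US=1 PS=0]
  L1: frame=0x3F idx=8 entry=0x40087 [P=1 RW=1 US=1 PS=1]
  ⇒ phys 0x40E33 (huge @L1)  [2 reads]
#2 VA=0x140800FB3 (r,kernel):
  L0: frame=0x39 idx=5 entry=0x41007 [P=1 RW=1 US=1 PS=0]
  L1: frame=0x41 idx=4 entry=0x42087 [P=1 RW=1 US=1 PS=1]
  ⇒ phys 0x42FB3 (huge @L1)  [2 reads]

Access #2 fault: NONE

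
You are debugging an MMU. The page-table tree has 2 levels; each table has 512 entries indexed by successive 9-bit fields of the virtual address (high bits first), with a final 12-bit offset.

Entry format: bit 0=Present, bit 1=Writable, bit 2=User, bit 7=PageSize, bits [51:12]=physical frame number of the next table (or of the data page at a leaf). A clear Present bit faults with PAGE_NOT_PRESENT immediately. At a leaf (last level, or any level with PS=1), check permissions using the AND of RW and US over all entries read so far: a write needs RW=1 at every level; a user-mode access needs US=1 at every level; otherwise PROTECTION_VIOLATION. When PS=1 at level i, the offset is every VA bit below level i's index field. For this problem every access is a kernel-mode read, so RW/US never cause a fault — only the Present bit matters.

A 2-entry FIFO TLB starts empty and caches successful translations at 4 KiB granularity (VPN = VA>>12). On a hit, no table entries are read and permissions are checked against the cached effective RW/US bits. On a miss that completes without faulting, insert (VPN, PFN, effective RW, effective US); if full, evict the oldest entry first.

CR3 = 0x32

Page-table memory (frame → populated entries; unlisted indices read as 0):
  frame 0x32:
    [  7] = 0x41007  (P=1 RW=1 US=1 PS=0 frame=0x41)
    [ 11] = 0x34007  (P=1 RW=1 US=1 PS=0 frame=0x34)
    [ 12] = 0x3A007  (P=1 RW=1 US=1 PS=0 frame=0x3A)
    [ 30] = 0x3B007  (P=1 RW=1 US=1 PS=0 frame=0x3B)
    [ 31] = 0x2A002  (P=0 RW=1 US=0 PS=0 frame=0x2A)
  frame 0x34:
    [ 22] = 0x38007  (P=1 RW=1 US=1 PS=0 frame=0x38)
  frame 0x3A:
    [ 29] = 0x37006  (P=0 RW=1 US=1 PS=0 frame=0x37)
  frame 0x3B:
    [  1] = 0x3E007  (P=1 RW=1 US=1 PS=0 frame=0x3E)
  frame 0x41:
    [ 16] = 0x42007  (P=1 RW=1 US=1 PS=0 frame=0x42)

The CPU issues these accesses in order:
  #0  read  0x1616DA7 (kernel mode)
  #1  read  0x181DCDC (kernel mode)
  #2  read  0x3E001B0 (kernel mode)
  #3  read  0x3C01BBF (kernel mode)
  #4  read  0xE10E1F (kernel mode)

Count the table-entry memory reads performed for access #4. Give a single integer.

Walk each access:
#0 VA=0x1616DA7 (r,kernel):
  [0] read 0x32 idx=11: raw=0x34007 flags P=1 W=1 U=1 S=0
  [1] read 0x34 idx=22: raw=0x38007 flags P=1 W=1 U=1 S=0
  ⇒ phys 0x38DA7  [2 reads]
#1 VA=0x181DCDC (r,kernel):
  [0] read 0x32 idx=12: raw=0x3A007 flags P=1 W=1 U=1 S=0
  [1] read 0x3A idx=29: raw=0x37006 flags P=0 W=1 U=1 S=0
  ✗ PAGE_NOT_PRESENT  [2 reads]
#2 VA=0x3E001B0 (r,kernel):
  [0] read 0x32 idx=31: raw=0x2A002 flags P=0 W=1 U=0 S=0
  ✗ PAGE_NOT_PRESENT  [1 reads]
#3 VA=0x3C01BBF (r,kernel):
  [0] read 0x32 idx=30: raw=0x3B007 flags P=1 W=1 U=1 S=0
  [1] read 0x3B idx=1: raw=0x3E007 flags P=1 W=1 U=1 S=0
  ⇒ phys 0x3EBBF  [2 reads]
#4 VA=0xE10E1F (r,kernel):
  [0] read 0x32 idx=7: raw=0x41007 flags P=1 W=1 U=1 S=0
  [1] read 0x41 idx=16: raw=0x42007 flags P=1 W=1 U=1 S=0
  ⇒ phys 0x42E1F  [2 reads]

Entries read for #4: 2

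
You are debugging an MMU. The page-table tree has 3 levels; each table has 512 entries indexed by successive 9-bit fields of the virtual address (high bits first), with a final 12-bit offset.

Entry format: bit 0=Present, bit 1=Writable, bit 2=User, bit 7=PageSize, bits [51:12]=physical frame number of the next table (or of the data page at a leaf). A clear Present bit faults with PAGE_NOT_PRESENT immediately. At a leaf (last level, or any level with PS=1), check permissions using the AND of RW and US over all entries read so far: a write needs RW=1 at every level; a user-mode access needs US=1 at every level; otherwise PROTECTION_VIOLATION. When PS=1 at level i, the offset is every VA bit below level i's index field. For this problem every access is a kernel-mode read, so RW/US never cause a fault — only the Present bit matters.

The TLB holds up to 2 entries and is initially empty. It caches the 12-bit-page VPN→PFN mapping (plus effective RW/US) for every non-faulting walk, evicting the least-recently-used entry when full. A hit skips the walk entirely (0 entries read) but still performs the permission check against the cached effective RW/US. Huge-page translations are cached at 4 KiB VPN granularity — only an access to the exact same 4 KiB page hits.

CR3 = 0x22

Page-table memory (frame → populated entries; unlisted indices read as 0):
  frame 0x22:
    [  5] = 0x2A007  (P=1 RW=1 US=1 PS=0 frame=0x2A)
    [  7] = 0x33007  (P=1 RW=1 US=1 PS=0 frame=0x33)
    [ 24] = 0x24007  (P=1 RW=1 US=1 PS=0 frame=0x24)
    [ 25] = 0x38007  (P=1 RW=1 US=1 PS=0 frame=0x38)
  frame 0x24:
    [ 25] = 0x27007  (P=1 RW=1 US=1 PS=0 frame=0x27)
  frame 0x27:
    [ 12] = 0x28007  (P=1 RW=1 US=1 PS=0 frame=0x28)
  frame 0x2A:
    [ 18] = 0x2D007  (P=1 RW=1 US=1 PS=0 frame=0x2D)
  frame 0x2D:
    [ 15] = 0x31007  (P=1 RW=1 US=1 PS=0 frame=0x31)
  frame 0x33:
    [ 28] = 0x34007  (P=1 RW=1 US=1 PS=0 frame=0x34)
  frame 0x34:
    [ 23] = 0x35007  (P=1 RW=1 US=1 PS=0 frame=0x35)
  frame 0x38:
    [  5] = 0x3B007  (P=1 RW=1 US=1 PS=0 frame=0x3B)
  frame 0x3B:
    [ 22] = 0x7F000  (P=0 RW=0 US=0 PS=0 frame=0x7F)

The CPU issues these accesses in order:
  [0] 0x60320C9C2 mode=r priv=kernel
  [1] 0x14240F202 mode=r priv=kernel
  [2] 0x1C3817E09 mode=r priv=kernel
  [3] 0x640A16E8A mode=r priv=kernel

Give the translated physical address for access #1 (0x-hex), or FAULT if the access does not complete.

Walk each access:
#0 VA=0x60320C9C2 (r,kernel):
  L0 @0x22[24] → 0x24007  P=1,RW=1,US=1,PS=0
  L1 @0x24[25] → 0x27007  P=1,RW=1,US=1,PS=0
  L2 @0x27[12] → 0x28007  P=1,RW=1,US=1,PS=0
  ✓ 0x289C2  — 3 lookups
#1 VA=0x14240F202 (r,kernel):
  L0 @0x22[5] → 0x2A007  P=1,RW=1,US=1,PS=0
  L1 @0x2A[18] → 0x2D007  P=1,RW=1,US=1,PS=0
  L2 @0x2D[15] → 0x31007  P=1,RW=1,US=1,PS=0
  ✓ 0x31202  — 3 lookups
#2 VA=0x1C3817E09 (r,kernel):
  L0 @0x22[7] → 0x33007  P=1,RW=1,US=1,PS=0
  L1 @0x33[28] → 0x34007  P=1,RW=1,US=1,PS=0
  L2 @0x34[23] → 0x35007  P=1,RW=1,US=1,PS=0
  ✓ 0x35E09  — 3 lookups
#3 VA=0x640A16E8A (r,kernel):
  L0 @0x22[25] → 0x38007  P=1,RW=1,US=1,PS=0
  L1 @0x38[5] → 0x3B007  P=1,RW=1,US=1,PS=0
  L2 @0x3B[22] → 0x7F000  P=0,RW=0,US=0,PS=0
  ✗ PAGE_NOT_PRESENT  [3 reads]

Access #1 PA: 0x31202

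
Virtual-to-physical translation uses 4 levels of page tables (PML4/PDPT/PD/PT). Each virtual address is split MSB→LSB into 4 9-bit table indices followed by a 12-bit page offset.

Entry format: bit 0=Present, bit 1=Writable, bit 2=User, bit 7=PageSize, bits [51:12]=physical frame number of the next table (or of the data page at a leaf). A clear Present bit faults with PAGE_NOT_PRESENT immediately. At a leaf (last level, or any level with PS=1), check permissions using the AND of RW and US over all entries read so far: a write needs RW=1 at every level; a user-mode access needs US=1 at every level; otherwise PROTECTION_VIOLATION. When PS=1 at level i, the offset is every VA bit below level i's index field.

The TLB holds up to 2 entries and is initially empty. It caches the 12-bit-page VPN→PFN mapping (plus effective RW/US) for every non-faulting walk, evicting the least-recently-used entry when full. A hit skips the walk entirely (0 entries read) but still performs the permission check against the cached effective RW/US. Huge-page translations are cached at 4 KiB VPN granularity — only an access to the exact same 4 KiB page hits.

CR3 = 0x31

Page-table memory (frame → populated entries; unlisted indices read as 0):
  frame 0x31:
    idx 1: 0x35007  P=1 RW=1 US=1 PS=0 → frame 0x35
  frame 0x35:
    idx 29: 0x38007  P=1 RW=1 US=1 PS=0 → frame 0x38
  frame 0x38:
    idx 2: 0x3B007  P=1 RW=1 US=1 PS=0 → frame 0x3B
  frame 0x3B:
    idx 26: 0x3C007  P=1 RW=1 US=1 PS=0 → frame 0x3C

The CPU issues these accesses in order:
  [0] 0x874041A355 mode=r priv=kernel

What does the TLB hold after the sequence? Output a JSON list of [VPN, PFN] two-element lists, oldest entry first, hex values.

Per-access translation:
#0 VA=0x874041A355 (r,kernel):
  lvl0: tbl 0x31, slot 1 ⇒ 0x35007 (P1/RW1/US1/PS0)
  lvl1: tbl 0x35, slot 29 ⇒ 0x38007 (P1/RW1/US1/PS0)
  lvl2: tbl 0x38, slot 2 ⇒ 0x3B007 (P1/RW1/US1/PS0)
  lvl3: tbl 0x3B, slot 26 ⇒ 0x3C007 (P1/RW1/US1/PS0)
  ⇒ phys 0x3C355  [4 reads]

TLB: [["0x874041A", "0x3C"]]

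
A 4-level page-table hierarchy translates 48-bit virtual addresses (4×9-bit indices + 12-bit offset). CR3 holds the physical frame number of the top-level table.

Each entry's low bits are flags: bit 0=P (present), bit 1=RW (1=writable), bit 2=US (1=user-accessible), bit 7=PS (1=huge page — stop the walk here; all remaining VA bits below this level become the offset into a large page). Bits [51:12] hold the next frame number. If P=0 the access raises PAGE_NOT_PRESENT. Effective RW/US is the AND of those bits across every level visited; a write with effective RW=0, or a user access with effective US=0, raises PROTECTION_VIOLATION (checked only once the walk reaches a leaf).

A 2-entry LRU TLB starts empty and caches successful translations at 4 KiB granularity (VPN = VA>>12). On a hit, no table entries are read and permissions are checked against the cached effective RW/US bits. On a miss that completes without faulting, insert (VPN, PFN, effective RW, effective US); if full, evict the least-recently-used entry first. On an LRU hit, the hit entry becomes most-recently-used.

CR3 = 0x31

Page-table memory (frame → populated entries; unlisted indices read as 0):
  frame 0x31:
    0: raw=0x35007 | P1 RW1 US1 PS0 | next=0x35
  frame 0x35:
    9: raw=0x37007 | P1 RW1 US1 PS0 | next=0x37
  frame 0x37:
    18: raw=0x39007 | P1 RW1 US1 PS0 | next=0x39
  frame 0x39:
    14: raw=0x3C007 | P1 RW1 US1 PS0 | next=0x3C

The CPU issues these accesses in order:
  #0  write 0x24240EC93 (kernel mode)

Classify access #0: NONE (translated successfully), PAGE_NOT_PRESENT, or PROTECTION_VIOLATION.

Walk each access:
#0 VA=0x24240EC93 (w,kernel):
  [0] read 0x31 idx=0: raw=0x35007 flags P=1 W=1 U=1 S=0
  [1] read 0x35 idx=9: raw=0x37007 flags P=1 W=1 U=1 S=0
  [2] read 0x37 idx=18: raw=0x39007 flags P=1 W=1 U=1 S=0
  [3] read 0x39 idx=14: raw=0x3C007 flags P=1 W=1 U=1 S=0
  ⇒ phys 0x3CC93  [4 reads]

Access #0 fault: NONE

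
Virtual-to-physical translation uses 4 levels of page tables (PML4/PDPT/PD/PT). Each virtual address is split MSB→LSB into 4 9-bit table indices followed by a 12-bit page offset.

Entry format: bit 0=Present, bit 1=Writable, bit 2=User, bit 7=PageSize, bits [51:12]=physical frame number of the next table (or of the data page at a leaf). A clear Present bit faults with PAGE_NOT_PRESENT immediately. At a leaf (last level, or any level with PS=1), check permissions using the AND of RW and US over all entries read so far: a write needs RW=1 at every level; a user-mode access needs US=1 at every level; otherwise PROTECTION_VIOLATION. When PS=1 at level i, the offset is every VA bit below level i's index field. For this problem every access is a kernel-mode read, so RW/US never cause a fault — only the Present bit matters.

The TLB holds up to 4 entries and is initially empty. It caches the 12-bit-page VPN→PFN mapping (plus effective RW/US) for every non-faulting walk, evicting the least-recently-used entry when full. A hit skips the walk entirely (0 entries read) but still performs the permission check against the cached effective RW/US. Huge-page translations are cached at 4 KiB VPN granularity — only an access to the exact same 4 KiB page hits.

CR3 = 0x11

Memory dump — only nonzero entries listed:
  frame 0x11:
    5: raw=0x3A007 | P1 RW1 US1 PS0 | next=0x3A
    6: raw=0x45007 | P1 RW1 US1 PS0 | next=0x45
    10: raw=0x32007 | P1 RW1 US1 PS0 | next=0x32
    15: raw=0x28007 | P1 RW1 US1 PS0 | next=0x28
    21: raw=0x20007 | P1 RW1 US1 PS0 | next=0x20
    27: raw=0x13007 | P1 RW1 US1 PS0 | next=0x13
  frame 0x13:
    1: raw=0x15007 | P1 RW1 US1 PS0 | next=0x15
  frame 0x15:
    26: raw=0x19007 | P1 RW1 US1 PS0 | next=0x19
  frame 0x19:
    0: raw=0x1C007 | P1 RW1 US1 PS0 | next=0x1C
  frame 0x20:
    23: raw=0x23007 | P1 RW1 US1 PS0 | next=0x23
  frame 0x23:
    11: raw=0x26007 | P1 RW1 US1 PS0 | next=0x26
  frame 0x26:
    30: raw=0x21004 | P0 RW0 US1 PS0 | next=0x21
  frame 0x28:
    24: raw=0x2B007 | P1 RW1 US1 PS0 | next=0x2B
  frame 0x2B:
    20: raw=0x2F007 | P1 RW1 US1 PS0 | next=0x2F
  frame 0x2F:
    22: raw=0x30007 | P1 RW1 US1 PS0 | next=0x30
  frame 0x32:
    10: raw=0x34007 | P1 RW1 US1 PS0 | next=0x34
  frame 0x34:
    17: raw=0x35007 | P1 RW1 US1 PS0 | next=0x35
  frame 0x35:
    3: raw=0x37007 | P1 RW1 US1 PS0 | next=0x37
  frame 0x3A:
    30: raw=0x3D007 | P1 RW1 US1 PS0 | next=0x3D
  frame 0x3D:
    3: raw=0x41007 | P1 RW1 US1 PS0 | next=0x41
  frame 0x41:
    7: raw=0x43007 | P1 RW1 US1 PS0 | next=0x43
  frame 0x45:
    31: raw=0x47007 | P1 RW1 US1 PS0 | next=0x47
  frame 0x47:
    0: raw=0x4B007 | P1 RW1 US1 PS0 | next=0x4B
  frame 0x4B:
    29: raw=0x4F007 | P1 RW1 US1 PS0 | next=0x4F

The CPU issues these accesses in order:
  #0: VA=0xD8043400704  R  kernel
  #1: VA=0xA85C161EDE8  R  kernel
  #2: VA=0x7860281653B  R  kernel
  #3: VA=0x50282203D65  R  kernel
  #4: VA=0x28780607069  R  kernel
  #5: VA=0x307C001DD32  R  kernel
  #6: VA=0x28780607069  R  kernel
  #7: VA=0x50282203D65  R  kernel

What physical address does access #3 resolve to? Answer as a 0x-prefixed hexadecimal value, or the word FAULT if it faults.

Walk each access:
#0 VA=0xD8043400704 (r,kernel):
  lvl0: tbl 0x11, slot 27 ⇒ 0x13007 (P1/RW1/US1/PS0)
  lvl1: tbl 0x13, slot 1 ⇒ 0x15007 (P1/RW1/US1/PS0)
  lvl2: tbl 0x15, slot 26 ⇒ 0x19007 (P1/RW1/US1/PS0)
  lvl3: tbl 0x19, slot 0 ⇒ 0x1C007 (P1/RW1/US1/PS0)
  ⇒ phys 0x1C704  [4 reads]
#1 VA=0xA85C161EDE8 (r,kernel):
  lvl0: tbl 0x11, slot 21 ⇒ 0x20007 (P1/RW1/US1/PS0)
  lvl1: tbl 0x20, slot 23 ⇒ 0x23007 (P1/RW1/US1/PS0)
  lvl2: tbl 0x23, slot 11 ⇒ 0x26007 (P1/RW1/US1/PS0)
  lvl3: tbl 0x26, slot 30 ⇒ 0x21004 (P0/RW0/US1/PS0)
  ✗ PAGE_NOT_PRESENT  [4 reads]
#2 VA=0x7860281653B (r,kernel):
  lvl0: tbl 0x11, slot 15 ⇒ 0x28007 (P1/RW1/US1/PS0)
  lvl1: tbl 0x28, slot 24 ⇒ 0x2B007 (P1/RW1/US1/PS0)
  lvl2: tbl 0x2B, slot 20 ⇒ 0x2F007 (P1/RW1/US1/PS0)
  lvl3: tbl 0x2F, slot 22 ⇒ 0x30007 (P1/RW1/US1/PS0)
  ⇒ phys 0x3053B  [4 reads]
#3 VA=0x50282203D65 (r,kernel):
  lvl0: tbl 0x11, slot 10 ⇒ 0x32007 (P1/RW1/US1/PS0)
  lvl1: tbl 0x32, slot 10 ⇒ 0x34007 (P1/RW1/US1/PS0)
  lvl2: tbl 0x34, slot 17 ⇒ 0x35007 (P1/RW1/US1/PS0)
  lvl3: tbl 0x35, slot 3 ⇒ 0x37007 (P1/RW1/US1/PS0)
  ⇒ phys 0x37D65  [4 reads]
#4 VA=0x28780607069 (r,kernel):
  lvl0: tbl 0x11, slot 5 ⇒ 0x3A007 (P1/RW1/US1/PS0)
  lvl1: tbl 0x3A, slot 30 ⇒ 0x3D007 (P1/RW1/US1/PS0)
  lvl2: tbl 0x3D, slot 3 ⇒ 0x41007 (P1/RW1/US1/PS0)
  lvl3: tbl 0x41, slot 7 ⇒ 0x43007 (P1/RW1/US1/PS0)
  ⇒ phys 0x43069  [4 reads]
#5 VA=0x307C001DD32 (r,kernel):
  lvl0: tbl 0x11, slot 6 ⇒ 0x45007 (P1/RW1/US1/PS0)
  lvl1: tbl 0x45, slot 31 ⇒ 0x47007 (P1/RW1/US1/PS0)
  lvl2: tbl 0x47, slot 0 ⇒ 0x4B007 (P1/RW1/US1/PS0)
  lvl3: tbl 0x4B, slot 29 ⇒ 0x4F007 (P1/RW1/US1/PS0)
  ⇒ phys 0x4FD32  [4 reads]
#6 VA=0x28780607069 (r,kernel):
  TLB hit vpn=0x28780607 → PA=0x43069
#7 VA=0x50282203D65 (r,kernel):
  TLB hit vpn=0x50282203 → PA=0x37D65

Access #3 PA: 0x37D65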